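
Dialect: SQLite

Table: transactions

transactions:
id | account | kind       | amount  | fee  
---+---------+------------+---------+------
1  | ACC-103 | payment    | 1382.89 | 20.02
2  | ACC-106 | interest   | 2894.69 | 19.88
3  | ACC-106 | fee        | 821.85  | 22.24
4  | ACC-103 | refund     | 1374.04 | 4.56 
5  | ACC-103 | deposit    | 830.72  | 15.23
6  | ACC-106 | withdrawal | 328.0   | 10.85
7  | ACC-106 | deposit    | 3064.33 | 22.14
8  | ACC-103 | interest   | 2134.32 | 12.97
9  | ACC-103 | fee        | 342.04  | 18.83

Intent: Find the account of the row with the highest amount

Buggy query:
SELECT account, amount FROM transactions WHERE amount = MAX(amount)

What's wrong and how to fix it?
Bug: WHERE is evaluated per row; an aggregate over the whole table isn't defined there

Fix: Wrap MAX in a scalar subquery so WHERE compares against a single value

Corrected query:
SELECT account, amount FROM transactions WHERE amount = (SELECT MAX(amount) FROM transactions)

Result:
account | amount 
--------+--------
ACC-106 | 3064.33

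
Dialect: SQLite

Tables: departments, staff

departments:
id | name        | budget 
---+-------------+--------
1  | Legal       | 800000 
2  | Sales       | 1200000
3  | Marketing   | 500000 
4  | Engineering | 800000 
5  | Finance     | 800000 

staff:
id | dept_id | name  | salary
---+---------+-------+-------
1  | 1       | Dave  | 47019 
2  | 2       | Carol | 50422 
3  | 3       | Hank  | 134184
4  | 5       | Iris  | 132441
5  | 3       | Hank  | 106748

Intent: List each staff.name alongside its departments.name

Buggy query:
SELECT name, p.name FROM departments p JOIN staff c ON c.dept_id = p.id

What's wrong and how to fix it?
Bug: Both tables have a 'name' column; the unqualified reference is ambiguous

Fix: Qualify the column with its table alias (c.name)

Corrected query:
SELECT c.name, p.name FROM departments p JOIN staff c ON c.dept_id = p.id

Result:
name  | name     
------+----------
Dave  | Legal    
Carol | Sales    
Hank  | Marketing
Iris  | Finance  
Hank  | Marketing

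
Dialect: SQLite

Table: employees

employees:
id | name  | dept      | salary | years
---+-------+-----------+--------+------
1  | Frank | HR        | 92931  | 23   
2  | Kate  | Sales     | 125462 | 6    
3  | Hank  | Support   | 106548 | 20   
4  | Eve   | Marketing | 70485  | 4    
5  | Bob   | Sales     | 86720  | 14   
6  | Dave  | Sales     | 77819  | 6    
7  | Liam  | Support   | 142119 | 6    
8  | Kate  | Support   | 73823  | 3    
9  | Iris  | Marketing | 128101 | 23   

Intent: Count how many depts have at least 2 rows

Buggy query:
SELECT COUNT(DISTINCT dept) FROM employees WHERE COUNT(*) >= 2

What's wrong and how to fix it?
Bug: COUNT(*) cannot appear in WHERE; the per-group count doesn't exist yet

Fix: Group first with HAVING COUNT(*) >= 2, then COUNT the resulting groups

Corrected query:
SELECT COUNT(*) FROM (SELECT dept FROM employees GROUP BY dept HAVING COUNT(*) >= 2)

Result:
COUNT(*)
--------
3       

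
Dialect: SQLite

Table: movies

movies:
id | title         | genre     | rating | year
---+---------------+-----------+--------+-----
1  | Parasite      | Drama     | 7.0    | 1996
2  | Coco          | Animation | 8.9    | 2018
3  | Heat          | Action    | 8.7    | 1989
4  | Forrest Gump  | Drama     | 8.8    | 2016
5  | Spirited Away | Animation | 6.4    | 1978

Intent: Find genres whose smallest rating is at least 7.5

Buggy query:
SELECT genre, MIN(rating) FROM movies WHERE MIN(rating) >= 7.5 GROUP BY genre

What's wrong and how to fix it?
Bug: Aggregates like MIN are computed per group after WHERE runs

Fix: Replace WHERE with HAVING after the GROUP BY

Corrected query:
SELECT genre, MIN(rating) FROM movies GROUP BY genre HAVING MIN(rating) >= 7.5

Result:
genre  | MIN(rating)
-------+------------
Action | 8.7        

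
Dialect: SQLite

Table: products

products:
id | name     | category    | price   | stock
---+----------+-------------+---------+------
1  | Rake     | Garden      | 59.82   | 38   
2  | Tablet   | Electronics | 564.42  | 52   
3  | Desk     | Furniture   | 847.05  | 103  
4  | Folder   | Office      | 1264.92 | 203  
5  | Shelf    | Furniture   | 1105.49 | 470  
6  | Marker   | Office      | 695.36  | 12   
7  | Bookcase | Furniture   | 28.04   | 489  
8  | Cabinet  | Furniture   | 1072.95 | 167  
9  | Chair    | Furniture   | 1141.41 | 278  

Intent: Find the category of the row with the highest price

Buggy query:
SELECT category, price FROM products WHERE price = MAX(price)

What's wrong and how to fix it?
Bug: WHERE is evaluated per row; an aggregate over the whole table isn't defined there

Fix: Wrap MAX in a scalar subquery so WHERE compares against a single value

Corrected query:
SELECT category, price FROM products WHERE price = (SELECT MAX(price) FROM products)

Result:
category | price  
---------+--------
Office   | 1264.92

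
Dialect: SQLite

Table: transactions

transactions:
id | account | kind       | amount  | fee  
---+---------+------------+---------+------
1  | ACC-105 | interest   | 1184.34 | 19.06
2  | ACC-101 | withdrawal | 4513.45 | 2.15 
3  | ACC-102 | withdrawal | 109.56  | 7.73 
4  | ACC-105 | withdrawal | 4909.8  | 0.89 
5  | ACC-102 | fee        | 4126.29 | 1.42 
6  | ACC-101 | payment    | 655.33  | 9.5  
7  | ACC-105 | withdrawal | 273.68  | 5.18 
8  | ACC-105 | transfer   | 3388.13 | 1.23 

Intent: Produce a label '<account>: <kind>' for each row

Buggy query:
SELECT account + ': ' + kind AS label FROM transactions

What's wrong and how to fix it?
Bug: SQLite uses || for string concatenation; + coerces text to numbers (yielding 0)

Fix: Use the || operator for string concatenation

Corrected query:
SELECT account || ': ' || kind AS label FROM transactions

Result:
label              
-------------------
ACC-105: interest  
ACC-101: withdrawal
ACC-102: withdrawal
ACC-105: withdrawal
ACC-102: fee       
ACC-101: payment   
ACC-105: withdrawal
ACC-105: transfer  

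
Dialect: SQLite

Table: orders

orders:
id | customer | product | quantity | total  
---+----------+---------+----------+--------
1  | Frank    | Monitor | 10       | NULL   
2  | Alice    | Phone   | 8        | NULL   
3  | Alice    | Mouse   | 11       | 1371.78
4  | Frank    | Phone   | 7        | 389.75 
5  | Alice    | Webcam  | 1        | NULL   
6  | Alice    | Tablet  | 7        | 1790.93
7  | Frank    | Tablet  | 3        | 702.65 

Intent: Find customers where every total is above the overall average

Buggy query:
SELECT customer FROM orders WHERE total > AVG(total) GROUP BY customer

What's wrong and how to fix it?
Bug: WHERE evaluates per row before aggregation, so AVG() is unavailable

Fix: Compute the overall average in a scalar subquery and compare each group's MIN against it in HAVING

Corrected query:
SELECT customer FROM orders GROUP BY customer HAVING MIN(total) > (SELECT AVG(total) FROM orders)

Result:
customer
--------
Alice   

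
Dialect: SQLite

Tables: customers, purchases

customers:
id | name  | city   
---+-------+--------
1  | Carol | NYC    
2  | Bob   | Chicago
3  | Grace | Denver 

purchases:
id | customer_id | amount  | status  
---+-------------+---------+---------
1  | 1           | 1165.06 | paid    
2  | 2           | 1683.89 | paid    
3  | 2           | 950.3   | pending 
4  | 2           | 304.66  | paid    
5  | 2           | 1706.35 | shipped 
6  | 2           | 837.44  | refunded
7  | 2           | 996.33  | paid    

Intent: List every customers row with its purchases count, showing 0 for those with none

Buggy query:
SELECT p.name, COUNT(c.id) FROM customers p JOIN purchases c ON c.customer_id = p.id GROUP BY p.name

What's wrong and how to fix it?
Bug: An inner join excludes parents with zero children

Fix: Switch to LEFT JOIN to retain unmatched parent rows

Corrected query:
SELECT p.name, COUNT(c.id) FROM customers p LEFT JOIN purchases c ON c.customer_id = p.id GROUP BY p.name

Result:
name  | COUNT(c.id)
------+------------
Bob   | 6          
Carol | 1          
Grace | 0          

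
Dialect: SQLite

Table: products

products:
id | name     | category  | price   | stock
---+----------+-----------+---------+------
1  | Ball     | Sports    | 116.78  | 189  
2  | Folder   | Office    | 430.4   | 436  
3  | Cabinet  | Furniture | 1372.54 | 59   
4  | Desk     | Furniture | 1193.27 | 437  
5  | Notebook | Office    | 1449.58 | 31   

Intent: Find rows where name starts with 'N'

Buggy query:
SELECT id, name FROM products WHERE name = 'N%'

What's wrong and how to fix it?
Bug: Wildcards only work with LIKE; '=' treats '%' as a literal character

Fix: Replace '=' with LIKE so 'N%' is treated as a pattern

Corrected query:
SELECT id, name FROM products WHERE name LIKE 'N%'

Result:
id | name    
---+---------
5  | Notebook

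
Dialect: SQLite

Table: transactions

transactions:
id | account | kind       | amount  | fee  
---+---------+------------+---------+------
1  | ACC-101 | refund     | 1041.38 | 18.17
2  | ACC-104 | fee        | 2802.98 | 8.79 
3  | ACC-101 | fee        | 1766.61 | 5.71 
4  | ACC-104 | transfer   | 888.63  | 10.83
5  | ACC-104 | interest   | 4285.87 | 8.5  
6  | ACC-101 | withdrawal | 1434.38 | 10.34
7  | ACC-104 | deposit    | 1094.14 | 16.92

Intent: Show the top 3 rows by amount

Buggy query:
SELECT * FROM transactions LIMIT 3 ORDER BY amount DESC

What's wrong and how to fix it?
Bug: LIMIT must come after ORDER BY

Fix: Swap the clauses: ORDER BY first, then LIMIT

Corrected query:
SELECT * FROM transactions ORDER BY amount DESC LIMIT 3

Result:
id | account | kind     | amount  | fee 
---+---------+----------+---------+-----
5  | ACC-104 | interest | 4285.87 | 8.5 
2  | ACC-104 | fee      | 2802.98 | 8.79
3  | ACC-101 | fee      | 1766.61 | 5.71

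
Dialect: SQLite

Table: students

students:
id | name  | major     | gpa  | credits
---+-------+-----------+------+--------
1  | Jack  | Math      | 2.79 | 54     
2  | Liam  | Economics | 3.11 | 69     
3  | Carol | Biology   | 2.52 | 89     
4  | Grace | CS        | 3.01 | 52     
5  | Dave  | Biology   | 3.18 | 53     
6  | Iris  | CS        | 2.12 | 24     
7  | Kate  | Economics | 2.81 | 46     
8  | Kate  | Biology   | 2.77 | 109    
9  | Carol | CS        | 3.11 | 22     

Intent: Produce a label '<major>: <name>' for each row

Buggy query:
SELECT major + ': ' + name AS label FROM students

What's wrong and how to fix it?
Bug: SQLite uses || for string concatenation; + coerces text to numbers (yielding 0)

Fix: Replace + with || to concatenate text

Corrected query:
SELECT major || ': ' || name AS label FROM students

Result:
label          
---------------
Math: Jack     
Economics: Liam
Biology: Carol 
CS: Grace      
Biology: Dave  
CS: Iris       
Economics: Kate
Biology: Kate  
CS: Carol      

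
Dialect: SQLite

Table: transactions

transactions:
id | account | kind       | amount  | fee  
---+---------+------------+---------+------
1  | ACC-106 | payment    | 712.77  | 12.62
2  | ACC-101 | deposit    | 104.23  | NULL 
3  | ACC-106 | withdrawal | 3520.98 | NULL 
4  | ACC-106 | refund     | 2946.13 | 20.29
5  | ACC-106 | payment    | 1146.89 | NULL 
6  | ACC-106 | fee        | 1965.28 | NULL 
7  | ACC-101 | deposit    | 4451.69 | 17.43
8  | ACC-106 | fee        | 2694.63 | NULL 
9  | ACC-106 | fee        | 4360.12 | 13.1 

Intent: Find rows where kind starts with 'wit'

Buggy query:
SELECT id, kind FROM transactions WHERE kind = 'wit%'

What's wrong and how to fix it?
Bug: '=' compares the literal string including the % character; pattern matching needs LIKE

Fix: Use LIKE for wildcard pattern matching

Corrected query:
SELECT id, kind FROM transactions WHERE kind LIKE 'wit%'

Result:
id | kind      
---+-----------
3  | withdrawal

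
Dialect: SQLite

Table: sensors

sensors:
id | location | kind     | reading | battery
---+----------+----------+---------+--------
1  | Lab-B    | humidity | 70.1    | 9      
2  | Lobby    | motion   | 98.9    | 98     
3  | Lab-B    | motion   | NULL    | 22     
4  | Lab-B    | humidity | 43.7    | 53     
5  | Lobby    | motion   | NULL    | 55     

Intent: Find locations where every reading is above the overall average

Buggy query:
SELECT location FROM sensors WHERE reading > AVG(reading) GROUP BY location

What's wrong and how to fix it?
Bug: WHERE evaluates per row before aggregation, so AVG() is unavailable

Fix: Use a subquery for AVG and a HAVING MIN(...) filter so the condition holds for every row in the group

Corrected query:
SELECT location FROM sensors GROUP BY location HAVING MIN(reading) > (SELECT AVG(reading) FROM sensors)

Result:
location
--------
Lobby   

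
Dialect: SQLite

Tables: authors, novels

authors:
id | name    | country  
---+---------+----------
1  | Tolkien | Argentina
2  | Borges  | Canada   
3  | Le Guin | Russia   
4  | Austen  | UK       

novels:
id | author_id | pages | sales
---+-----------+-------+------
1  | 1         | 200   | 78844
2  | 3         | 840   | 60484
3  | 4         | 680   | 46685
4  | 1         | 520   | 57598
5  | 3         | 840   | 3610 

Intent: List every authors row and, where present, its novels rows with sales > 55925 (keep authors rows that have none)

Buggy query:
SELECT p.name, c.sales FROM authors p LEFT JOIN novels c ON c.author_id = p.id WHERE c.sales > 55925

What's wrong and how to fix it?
Bug: Filtering c.sales in WHERE discards the NULL rows produced by LEFT JOIN, turning it into an inner join

Fix: Move the right-table condition into the ON clause so unmatched parents are kept

Corrected query:
SELECT p.name, c.sales FROM authors p LEFT JOIN novels c ON c.author_id = p.id AND c.sales > 55925

Result:
name    | sales
--------+------
Tolkien | 57598
Tolkien | 78844
Borges  | NULL 
Le Guin | 60484
Austen  | NULL 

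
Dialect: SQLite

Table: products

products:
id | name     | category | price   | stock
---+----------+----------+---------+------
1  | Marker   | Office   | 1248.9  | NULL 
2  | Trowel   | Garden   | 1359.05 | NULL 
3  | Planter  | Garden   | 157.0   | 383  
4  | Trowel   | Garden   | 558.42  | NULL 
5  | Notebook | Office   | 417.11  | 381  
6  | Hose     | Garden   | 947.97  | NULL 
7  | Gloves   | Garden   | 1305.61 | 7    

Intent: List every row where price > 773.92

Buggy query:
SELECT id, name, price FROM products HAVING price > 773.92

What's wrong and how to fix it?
Bug: HAVING filters the output of aggregation, but this query has no GROUP BY and no aggregate functions, so SQLite rejects it (HAVING clause on a non-aggregate query); the condition here is per row

Fix: Use WHERE for row-level filtering

Corrected query:
SELECT id, name, price FROM products WHERE price > 773.92

Result:
id | name   | price  
---+--------+--------
1  | Marker | 1248.9 
2  | Trowel | 1359.05
6  | Hose   | 947.97 
7  | Gloves | 1305.61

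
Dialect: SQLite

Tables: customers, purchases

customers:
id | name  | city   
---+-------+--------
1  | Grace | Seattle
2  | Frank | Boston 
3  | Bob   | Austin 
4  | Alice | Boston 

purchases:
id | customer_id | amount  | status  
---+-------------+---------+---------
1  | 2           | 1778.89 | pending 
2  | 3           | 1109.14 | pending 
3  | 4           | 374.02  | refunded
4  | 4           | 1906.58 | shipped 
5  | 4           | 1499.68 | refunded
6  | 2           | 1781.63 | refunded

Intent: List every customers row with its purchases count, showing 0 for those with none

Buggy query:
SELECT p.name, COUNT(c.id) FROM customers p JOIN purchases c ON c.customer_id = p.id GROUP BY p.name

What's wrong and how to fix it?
Bug: An inner join excludes parents with zero children

Fix: Switch to LEFT JOIN to retain unmatched parent rows

Corrected query:
SELECT p.name, COUNT(c.id) FROM customers p LEFT JOIN purchases c ON c.customer_id = p.id GROUP BY p.name

Result:
name  | COUNT(c.id)
------+------------
Alice | 3          
Bob   | 1          
Frank | 2          
Grace | 0          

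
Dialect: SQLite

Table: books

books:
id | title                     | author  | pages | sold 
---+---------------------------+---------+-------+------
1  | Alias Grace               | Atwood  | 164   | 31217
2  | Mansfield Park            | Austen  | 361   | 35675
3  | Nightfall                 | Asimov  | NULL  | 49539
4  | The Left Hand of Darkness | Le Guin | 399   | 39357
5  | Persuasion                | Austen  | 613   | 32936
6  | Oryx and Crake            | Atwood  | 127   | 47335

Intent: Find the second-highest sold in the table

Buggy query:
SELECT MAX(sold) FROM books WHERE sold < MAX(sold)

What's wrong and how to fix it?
Bug: The inner MAX is an aggregate inside WHERE, which is not allowed

Fix: Compute the overall MAX in a subquery, then take MAX of rows below it

Corrected query:
SELECT MAX(sold) FROM books WHERE sold < (SELECT MAX(sold) FROM books)

Result:
MAX(sold)
---------
47335    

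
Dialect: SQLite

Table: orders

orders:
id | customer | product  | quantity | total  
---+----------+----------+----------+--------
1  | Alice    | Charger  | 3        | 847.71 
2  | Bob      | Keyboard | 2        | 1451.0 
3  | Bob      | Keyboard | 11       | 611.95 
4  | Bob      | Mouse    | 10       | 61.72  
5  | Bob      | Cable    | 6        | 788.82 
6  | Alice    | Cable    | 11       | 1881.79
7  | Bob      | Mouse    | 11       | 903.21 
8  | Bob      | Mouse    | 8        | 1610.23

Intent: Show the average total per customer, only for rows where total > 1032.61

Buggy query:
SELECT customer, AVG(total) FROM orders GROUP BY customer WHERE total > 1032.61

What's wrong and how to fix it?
Bug: WHERE cannot follow GROUP BY

Fix: Move the WHERE clause before GROUP BY

Corrected query:
SELECT customer, AVG(total) FROM orders WHERE total > 1032.61 GROUP BY customer

Result:
customer | AVG(total)
---------+-----------
Alice    | 1881.79   
Bob      | 1530.615  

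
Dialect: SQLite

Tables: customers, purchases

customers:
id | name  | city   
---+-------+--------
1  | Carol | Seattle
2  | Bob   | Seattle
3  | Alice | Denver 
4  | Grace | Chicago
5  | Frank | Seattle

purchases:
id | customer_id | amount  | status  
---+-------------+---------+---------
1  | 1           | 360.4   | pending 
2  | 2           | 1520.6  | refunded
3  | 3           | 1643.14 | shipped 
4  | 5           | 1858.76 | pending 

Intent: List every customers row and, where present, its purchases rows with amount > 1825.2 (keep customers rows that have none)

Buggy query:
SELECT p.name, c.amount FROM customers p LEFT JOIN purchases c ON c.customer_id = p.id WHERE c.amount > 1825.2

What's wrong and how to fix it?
Bug: Filtering c.amount in WHERE discards the NULL rows produced by LEFT JOIN, turning it into an inner join

Fix: Put 'c.amount > 1825.2' in the JOIN's ON clause instead of WHERE

Corrected query:
SELECT p.name, c.amount FROM customers p LEFT JOIN purchases c ON c.customer_id = p.id AND c.amount > 1825.2

Result:
name  | amount 
------+--------
Carol | NULL   
Bob   | NULL   
Alice | NULL   
Grace | NULL   
Frank | 1858.76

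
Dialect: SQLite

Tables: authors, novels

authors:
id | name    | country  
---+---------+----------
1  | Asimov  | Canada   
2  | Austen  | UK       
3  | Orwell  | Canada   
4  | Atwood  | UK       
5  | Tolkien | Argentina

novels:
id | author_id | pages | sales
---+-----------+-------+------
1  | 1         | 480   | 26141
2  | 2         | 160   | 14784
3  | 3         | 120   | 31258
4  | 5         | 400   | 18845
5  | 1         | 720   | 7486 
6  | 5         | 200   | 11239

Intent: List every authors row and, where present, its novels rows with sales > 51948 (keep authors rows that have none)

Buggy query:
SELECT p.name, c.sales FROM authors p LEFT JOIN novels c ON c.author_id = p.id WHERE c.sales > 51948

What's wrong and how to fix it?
Bug: Filtering c.sales in WHERE discards the NULL rows produced by LEFT JOIN, turning it into an inner join

Fix: Put 'c.sales > 51948' in the JOIN's ON clause instead of WHERE

Corrected query:
SELECT p.name, c.sales FROM authors p LEFT JOIN novels c ON c.author_id = p.id AND c.sales > 51948

Result:
name    | sales
--------+------
Asimov  | NULL 
Austen  | NULL 
Orwell  | NULL 
Atwood  | NULL 
Tolkien | NULL 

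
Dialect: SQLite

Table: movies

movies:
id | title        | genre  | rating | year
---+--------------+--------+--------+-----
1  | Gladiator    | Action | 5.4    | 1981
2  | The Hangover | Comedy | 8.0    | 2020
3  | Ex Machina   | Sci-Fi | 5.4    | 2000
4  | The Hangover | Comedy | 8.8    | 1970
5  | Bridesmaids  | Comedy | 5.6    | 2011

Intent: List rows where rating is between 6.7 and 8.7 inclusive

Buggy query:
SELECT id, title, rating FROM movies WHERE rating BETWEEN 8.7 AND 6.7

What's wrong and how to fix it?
Bug: BETWEEN expects the lower bound first; with 8.7 AND 6.7 the range is empty

Fix: Swap the bounds so the smaller value comes first

Corrected query:
SELECT id, title, rating FROM movies WHERE rating BETWEEN 6.7 AND 8.7

Result:
id | title        | rating
---+--------------+-------
2  | The Hangover | 8     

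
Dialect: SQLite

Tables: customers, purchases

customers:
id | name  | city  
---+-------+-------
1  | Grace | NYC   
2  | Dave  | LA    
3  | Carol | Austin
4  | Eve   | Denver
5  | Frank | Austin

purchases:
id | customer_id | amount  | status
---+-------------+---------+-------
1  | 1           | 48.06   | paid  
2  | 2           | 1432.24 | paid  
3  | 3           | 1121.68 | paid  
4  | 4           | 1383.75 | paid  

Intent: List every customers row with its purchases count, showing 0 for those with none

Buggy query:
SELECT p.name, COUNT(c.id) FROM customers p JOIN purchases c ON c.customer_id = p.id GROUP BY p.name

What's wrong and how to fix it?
Bug: INNER JOIN drops customers rows that have no matching purchases rows

Fix: Use LEFT JOIN so parents without children still appear (COUNT(c.id) gives 0)

Corrected query:
SELECT p.name, COUNT(c.id) FROM customers p LEFT JOIN purchases c ON c.customer_id = p.id GROUP BY p.name

Result:
name  | COUNT(c.id)
------+------------
Carol | 1          
Dave  | 1          
Eve   | 1          
Frank | 0          
Grace | 1          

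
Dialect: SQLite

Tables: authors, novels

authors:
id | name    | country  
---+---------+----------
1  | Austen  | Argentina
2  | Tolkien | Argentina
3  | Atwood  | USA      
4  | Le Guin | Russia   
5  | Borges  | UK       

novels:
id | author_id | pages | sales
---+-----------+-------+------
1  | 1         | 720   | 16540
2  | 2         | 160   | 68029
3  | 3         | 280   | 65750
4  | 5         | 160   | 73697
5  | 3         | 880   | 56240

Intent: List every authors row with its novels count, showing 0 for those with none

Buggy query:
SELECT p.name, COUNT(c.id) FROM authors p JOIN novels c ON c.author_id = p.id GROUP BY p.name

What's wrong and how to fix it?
Bug: INNER JOIN drops authors rows that have no matching novels rows

Fix: Switch to LEFT JOIN to retain unmatched parent rows

Corrected query:
SELECT p.name, COUNT(c.id) FROM authors p LEFT JOIN novels c ON c.author_id = p.id GROUP BY p.name

Result:
name    | COUNT(c.id)
--------+------------
Atwood  | 2          
Austen  | 1          
Borges  | 1          
Le Guin | 0          
Tolkien | 1          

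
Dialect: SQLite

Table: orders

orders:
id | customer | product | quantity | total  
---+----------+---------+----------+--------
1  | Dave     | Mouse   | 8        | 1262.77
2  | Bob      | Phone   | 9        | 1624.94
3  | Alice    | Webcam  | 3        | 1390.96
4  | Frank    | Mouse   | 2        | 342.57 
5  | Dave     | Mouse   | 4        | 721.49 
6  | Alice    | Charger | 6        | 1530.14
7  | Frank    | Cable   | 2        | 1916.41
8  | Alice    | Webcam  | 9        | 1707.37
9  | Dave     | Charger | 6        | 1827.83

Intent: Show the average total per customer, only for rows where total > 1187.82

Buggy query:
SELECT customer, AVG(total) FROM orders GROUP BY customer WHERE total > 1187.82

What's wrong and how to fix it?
Bug: WHERE cannot follow GROUP BY

Fix: Move the WHERE clause before GROUP BY

Corrected query:
SELECT customer, AVG(total) FROM orders WHERE total > 1187.82 GROUP BY customer

Result:
customer | AVG(total) 
---------+------------
Alice    | 1542.823333
Bob      | 1624.94    
Dave     | 1545.3     
Frank    | 1916.41    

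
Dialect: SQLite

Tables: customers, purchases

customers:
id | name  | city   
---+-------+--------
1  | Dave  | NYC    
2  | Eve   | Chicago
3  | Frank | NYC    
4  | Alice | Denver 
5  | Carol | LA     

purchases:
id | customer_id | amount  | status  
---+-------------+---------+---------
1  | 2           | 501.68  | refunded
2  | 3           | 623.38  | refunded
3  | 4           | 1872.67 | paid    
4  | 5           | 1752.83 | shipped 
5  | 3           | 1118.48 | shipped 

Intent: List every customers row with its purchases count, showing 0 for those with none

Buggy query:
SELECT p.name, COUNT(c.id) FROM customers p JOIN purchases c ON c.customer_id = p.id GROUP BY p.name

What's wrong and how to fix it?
Bug: INNER JOIN drops customers rows that have no matching purchases rows

Fix: Use LEFT JOIN so parents without children still appear (COUNT(c.id) gives 0)

Corrected query:
SELECT p.name, COUNT(c.id) FROM customers p LEFT JOIN purchases c ON c.customer_id = p.id GROUP BY p.name

Result:
name  | COUNT(c.id)
------+------------
Alice | 1          
Carol | 1          
Dave  | 0          
Eve   | 1          
Frank | 2          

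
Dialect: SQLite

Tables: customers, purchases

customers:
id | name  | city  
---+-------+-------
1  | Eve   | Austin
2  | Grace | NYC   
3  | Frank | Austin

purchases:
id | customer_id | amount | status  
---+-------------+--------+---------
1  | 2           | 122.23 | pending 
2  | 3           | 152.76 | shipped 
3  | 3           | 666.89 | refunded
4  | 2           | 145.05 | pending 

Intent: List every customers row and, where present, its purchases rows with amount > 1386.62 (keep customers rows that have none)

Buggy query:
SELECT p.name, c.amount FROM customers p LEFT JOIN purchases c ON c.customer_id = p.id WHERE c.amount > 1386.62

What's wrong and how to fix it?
Bug: Filtering c.amount in WHERE discards the NULL rows produced by LEFT JOIN, turning it into an inner join

Fix: Put 'c.amount > 1386.62' in the JOIN's ON clause instead of WHERE

Corrected query:
SELECT p.name, c.amount FROM customers p LEFT JOIN purchases c ON c.customer_id = p.id AND c.amount > 1386.62

Result:
name  | amount
------+-------
Eve   | NULL  
Grace | NULL  
Frank | NULL  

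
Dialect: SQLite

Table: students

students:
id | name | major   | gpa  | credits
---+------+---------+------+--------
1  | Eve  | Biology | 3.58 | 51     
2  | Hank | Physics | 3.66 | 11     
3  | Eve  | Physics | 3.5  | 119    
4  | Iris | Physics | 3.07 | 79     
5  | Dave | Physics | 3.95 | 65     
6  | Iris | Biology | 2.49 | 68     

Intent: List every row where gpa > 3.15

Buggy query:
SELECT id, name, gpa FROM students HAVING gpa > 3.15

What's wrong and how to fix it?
Bug: HAVING filters the output of aggregation, but this query has no GROUP BY and no aggregate functions, so SQLite rejects it (HAVING clause on a non-aggregate query); the condition here is per row

Fix: Replace HAVING with WHERE since the condition applies to individual rows

Corrected query:
SELECT id, name, gpa FROM students WHERE gpa > 3.15

Result:
id | name | gpa 
---+------+-----
1  | Eve  | 3.58
2  | Hank | 3.66
3  | Eve  | 3.5 
5  | Dave | 3.95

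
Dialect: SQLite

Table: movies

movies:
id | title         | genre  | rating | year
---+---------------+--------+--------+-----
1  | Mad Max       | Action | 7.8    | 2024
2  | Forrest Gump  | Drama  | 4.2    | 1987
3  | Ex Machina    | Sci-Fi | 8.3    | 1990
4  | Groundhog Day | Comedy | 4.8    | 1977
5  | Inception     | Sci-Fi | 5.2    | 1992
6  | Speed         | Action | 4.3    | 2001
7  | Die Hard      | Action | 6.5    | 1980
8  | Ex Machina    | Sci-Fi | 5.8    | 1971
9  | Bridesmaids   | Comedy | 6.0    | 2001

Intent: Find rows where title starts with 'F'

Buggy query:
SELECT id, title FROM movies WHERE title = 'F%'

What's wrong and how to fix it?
Bug: '=' compares the literal string including the % character; pattern matching needs LIKE

Fix: Replace '=' with LIKE so 'F%' is treated as a pattern

Corrected query:
SELECT id, title FROM movies WHERE title LIKE 'F%'

Result:
id | title       
---+-------------
2  | Forrest Gump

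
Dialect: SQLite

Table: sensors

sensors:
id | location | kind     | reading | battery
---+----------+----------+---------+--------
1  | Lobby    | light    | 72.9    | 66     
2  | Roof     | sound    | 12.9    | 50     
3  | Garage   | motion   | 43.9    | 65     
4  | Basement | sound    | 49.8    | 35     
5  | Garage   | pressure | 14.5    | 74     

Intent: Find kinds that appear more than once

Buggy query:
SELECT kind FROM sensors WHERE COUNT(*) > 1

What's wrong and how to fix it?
Bug: WHERE can't reference COUNT(*); aggregates are computed after WHERE

Fix: Group first, then use HAVING for the count condition

Corrected query:
SELECT kind FROM sensors GROUP BY kind HAVING COUNT(*) > 1

Result:
kind 
-----
sound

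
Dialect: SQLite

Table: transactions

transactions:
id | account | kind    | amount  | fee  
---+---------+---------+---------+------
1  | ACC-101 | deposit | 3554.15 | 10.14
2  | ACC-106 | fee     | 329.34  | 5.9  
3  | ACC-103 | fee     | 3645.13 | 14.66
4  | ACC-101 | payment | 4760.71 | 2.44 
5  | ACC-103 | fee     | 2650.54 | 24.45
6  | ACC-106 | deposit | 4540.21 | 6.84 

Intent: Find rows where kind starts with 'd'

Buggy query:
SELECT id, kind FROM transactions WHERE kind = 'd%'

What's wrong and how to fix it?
Bug: '=' compares the literal string including the % character; pattern matching needs LIKE

Fix: Replace '=' with LIKE so 'd%' is treated as a pattern

Corrected query:
SELECT id, kind FROM transactions WHERE kind LIKE 'd%'

Result:
id | kind   
---+--------
1  | deposit
6  | deposit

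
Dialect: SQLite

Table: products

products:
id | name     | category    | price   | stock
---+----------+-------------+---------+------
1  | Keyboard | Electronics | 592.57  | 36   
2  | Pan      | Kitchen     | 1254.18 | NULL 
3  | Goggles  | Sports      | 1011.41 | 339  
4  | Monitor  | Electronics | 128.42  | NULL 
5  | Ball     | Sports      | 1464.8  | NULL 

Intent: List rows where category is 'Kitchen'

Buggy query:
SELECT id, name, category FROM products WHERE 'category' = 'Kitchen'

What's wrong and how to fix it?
Bug: 'category' in single quotes is a string literal, not the column; the comparison is literal-vs-literal and never true

Fix: Reference the column as category without single quotes

Corrected query:
SELECT id, name, category FROM products WHERE category = 'Kitchen'

Result:
id | name | category
---+------+---------
2  | Pan  | Kitchen 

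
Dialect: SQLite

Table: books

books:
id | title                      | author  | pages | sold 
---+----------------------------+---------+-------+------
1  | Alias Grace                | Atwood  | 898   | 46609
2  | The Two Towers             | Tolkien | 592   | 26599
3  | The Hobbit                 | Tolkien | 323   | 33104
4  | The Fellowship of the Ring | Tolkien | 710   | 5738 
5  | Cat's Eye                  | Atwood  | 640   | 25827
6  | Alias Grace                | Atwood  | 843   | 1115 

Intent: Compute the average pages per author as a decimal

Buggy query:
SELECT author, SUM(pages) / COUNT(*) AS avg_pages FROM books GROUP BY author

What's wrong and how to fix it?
Bug: SUM(pages) and COUNT(*) are both integers; the division truncates the fractional part

Fix: Multiply by 1.0 (or CAST to REAL) to force floating-point division

Corrected query:
SELECT author, SUM(pages) * 1.0 / COUNT(*) AS avg_pages FROM books GROUP BY author

Result:
author  | avg_pages 
--------+-----------
Atwood  | 793.666667
Tolkien | 541.666667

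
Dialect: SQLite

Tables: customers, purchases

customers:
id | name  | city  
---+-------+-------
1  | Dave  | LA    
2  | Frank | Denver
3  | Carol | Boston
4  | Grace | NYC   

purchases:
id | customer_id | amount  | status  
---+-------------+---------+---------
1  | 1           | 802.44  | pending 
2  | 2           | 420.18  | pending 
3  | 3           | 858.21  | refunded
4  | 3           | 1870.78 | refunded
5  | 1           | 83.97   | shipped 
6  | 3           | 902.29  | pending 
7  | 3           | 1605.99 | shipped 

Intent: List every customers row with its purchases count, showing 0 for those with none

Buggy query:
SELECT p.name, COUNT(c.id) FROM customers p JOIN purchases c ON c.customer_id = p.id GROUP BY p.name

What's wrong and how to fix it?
Bug: An inner join excludes parents with zero children

Fix: Use LEFT JOIN so parents without children still appear (COUNT(c.id) gives 0)

Corrected query:
SELECT p.name, COUNT(c.id) FROM customers p LEFT JOIN purchases c ON c.customer_id = p.id GROUP BY p.name

Result:
name  | COUNT(c.id)
------+------------
Carol | 4          
Dave  | 2          
Frank | 1          
Grace | 0          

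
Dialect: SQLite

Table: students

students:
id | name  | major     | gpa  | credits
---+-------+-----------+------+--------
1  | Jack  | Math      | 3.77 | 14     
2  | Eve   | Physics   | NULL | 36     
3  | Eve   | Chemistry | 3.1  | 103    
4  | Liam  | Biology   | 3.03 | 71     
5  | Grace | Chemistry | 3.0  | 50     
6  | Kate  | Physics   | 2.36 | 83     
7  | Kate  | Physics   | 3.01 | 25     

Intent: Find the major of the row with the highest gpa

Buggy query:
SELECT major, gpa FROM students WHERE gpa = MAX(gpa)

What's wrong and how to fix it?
Bug: MAX(gpa) is an aggregate and cannot be used directly in WHERE

Fix: Wrap MAX in a scalar subquery so WHERE compares against a single value

Corrected query:
SELECT major, gpa FROM students WHERE gpa = (SELECT MAX(gpa) FROM students)

Result:
major | gpa 
------+-----
Math  | 3.77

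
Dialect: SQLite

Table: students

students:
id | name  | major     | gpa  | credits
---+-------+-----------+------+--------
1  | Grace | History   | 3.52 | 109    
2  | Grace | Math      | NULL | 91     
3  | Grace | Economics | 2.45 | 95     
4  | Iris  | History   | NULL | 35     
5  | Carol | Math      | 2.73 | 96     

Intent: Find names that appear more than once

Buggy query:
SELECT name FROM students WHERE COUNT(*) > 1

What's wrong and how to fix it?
Bug: COUNT(*) is an aggregate and cannot be used in WHERE

Fix: GROUP BY name, then filter groups with HAVING COUNT(*) > 1

Corrected query:
SELECT name FROM students GROUP BY name HAVING COUNT(*) > 1

Result:
name 
-----
Grace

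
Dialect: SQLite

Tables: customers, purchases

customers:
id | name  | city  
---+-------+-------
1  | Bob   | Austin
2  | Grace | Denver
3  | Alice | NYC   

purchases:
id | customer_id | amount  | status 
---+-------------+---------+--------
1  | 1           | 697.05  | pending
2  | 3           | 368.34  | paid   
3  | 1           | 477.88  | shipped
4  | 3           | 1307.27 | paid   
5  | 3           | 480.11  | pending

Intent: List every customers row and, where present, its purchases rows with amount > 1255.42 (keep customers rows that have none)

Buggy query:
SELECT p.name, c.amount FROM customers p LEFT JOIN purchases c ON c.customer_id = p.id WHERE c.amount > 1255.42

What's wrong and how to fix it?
Bug: A WHERE condition on the right-hand table after LEFT JOIN drops unmatched parents

Fix: Put 'c.amount > 1255.42' in the JOIN's ON clause instead of WHERE

Corrected query:
SELECT p.name, c.amount FROM customers p LEFT JOIN purchases c ON c.customer_id = p.id AND c.amount > 1255.42

Result:
name  | amount 
------+--------
Bob   | NULL   
Grace | NULL   
Alice | 1307.27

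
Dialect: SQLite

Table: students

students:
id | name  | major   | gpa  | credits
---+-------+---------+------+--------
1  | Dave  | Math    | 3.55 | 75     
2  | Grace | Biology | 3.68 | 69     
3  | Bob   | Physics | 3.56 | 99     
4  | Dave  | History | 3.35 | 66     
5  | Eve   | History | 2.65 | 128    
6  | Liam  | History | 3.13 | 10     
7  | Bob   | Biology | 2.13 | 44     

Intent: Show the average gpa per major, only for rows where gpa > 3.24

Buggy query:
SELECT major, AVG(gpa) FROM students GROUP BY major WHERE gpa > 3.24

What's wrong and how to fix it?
Bug: WHERE cannot follow GROUP BY

Fix: Move the WHERE clause before GROUP BY

Corrected query:
SELECT major, AVG(gpa) FROM students WHERE gpa > 3.24 GROUP BY major

Result:
major   | AVG(gpa)
--------+---------
Biology | 3.68    
History | 3.35    
Math    | 3.55    
Physics | 3.56    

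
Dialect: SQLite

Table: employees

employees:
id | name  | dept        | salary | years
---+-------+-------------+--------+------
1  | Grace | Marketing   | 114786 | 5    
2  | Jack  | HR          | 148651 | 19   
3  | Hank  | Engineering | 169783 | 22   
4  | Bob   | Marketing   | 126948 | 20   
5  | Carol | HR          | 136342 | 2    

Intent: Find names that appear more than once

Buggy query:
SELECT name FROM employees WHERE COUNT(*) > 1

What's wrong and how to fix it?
Bug: COUNT(*) is an aggregate and cannot be used in WHERE

Fix: GROUP BY name, then filter groups with HAVING COUNT(*) > 1

Corrected query:
SELECT name FROM employees GROUP BY name HAVING COUNT(*) > 1

Result:
(no rows)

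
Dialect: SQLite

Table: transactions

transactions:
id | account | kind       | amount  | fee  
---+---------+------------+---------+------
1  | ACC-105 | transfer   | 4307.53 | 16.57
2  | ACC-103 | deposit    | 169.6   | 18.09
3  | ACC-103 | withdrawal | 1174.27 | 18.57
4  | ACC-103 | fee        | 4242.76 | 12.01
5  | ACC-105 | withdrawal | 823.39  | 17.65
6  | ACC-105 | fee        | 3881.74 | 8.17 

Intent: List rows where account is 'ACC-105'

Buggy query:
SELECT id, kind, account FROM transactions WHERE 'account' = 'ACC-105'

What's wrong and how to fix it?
Bug: 'account' in single quotes is a string literal, not the column; the comparison is literal-vs-literal and never true

Fix: Remove the quotes around the column name (or use double quotes for an identifier)

Corrected query:
SELECT id, kind, account FROM transactions WHERE account = 'ACC-105'

Result:
id | kind       | account
---+------------+--------
1  | transfer   | ACC-105
5  | withdrawal | ACC-105
6  | fee        | ACC-105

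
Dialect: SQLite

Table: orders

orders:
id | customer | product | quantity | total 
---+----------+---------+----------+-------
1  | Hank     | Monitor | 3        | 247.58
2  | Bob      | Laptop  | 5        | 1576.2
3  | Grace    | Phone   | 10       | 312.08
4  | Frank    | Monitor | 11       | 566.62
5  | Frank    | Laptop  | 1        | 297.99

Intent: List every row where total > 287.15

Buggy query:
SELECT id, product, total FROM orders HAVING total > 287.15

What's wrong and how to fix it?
Bug: This is a non-aggregate query (no GROUP BY, no aggregates), so in SQLite the HAVING clause is invalid here; a row-level condition belongs in WHERE

Fix: Use WHERE for row-level filtering

Corrected query:
SELECT id, product, total FROM orders WHERE total > 287.15

Result:
id | product | total 
---+---------+-------
2  | Laptop  | 1576.2
3  | Phone   | 312.08
4  | Monitor | 566.62
5  | Laptop  | 297.99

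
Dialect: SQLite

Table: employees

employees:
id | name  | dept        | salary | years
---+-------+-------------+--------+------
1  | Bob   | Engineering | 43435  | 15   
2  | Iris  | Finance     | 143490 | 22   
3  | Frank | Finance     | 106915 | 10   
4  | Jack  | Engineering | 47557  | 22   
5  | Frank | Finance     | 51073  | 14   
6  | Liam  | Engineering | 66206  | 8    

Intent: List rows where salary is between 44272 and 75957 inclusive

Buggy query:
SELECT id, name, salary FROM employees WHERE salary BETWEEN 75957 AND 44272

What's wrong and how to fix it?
Bug: BETWEEN expects the lower bound first; with 75957 AND 44272 the range is empty

Fix: Swap the bounds so the smaller value comes first

Corrected query:
SELECT id, name, salary FROM employees WHERE salary BETWEEN 44272 AND 75957

Result:
id | name  | salary
---+-------+-------
4  | Jack  | 47557 
5  | Frank | 51073 
6  | Liam  | 66206 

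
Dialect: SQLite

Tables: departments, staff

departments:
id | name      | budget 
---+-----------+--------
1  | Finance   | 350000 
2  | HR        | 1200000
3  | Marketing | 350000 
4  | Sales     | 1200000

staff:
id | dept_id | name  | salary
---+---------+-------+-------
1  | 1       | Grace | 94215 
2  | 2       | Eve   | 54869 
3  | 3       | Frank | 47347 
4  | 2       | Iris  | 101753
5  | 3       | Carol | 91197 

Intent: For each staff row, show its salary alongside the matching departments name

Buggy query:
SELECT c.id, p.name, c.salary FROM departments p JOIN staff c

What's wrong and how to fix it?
Bug: JOIN with no ON clause produces a cartesian product; every staff row pairs with every departments row

Fix: Specify the join condition linking the foreign key to the parent id

Corrected query:
SELECT c.id, p.name, c.salary FROM departments p JOIN staff c ON c.dept_id = p.id

Result:
id | name      | salary
---+-----------+-------
1  | Finance   | 94215 
2  | HR        | 54869 
3  | Marketing | 47347 
4  | HR        | 101753
5  | Marketing | 91197 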